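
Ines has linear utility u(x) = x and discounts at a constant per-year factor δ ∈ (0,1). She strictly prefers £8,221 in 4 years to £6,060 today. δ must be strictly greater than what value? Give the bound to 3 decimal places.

δ > 0.927

Under u(x) = x this choice says 6060 < δ^4·8221.
Hence δ^4 > 6060/8221 = 0.73714, and x ↦ x^(1/4) is increasing on (0,∞).
δ > 0.73714^(1/4) = 0.927.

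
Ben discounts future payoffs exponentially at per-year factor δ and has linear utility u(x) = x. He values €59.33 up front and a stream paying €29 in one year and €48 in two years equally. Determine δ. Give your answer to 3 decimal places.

The stream is worth 29δ + 48δ² today, so 29δ + 48δ² = 59.33.
Rearranged: 48δ² + 29δ − 59.33 = 0.
The positive root is δ = [−29 + √(29² + 4·48·59.33)] / (2·48) = (−29 + 110.600)/96 ≈ 0.850.

δ ≈ 0.850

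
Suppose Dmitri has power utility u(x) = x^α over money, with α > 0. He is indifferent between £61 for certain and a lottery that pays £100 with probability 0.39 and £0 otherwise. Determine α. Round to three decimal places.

EU(lottery) = 0.39·100^α + 0.61·0 = 0.39·100^α.
Setting u(61) equal to that: 61^α = 0.39·100^α ⇒ (61/100)^α = 0.39.
Take logs: α = ln 0.39 / ln(61/100) ≈ 1.90495.

α ≈ 1.905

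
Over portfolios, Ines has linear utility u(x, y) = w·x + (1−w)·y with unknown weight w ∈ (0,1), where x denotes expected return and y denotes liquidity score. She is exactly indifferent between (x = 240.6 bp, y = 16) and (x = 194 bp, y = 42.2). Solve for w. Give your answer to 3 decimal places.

w = 0.360

Indifference: w·240.6 + (1−w)·16 = w·194 + (1−w)·42.2.
Collecting terms: w·46.6 = (1−w)·26.2.
Hence w = 26.2/(46.6+26.2) = 26.2/72.8 = 0.360.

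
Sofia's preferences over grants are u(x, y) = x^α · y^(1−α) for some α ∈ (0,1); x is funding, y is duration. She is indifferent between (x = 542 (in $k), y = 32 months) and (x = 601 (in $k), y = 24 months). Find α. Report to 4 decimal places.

Indifference: 542^α · 32^(1−α) = 601^α · 24^(1−α).
(542/601)^α = (24/32)^(1−α); take logs: α·ln(542/601) = (1−α)·ln(24/32), i.e. α·-0.1033289 = (1−α)·-0.2876821.
So α/(1−α) = (-0.2876821)/(-0.1033289) = 2.7841398, and α = 2.7841398/3.7841398 ≈ 0.7357.

α ≈ 0.7357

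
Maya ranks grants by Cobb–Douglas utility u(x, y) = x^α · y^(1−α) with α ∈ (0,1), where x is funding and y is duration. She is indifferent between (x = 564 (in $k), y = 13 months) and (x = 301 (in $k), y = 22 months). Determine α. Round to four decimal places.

α ≈ 0.4559

Set the two utilities equal: 564^α·13^(1−α) = 301^α·22^(1−α).
Taking logs: α·ln 564 + (1−α)·ln 13 = α·ln 301 + (1−α)·ln 22, i.e. α·0.6279440 = (1−α)·0.5260931.
So α/(1−α) = (0.5260931)/(0.6279440) = 0.8378026, and α = 0.8378026/1.8378026 ≈ 0.4559.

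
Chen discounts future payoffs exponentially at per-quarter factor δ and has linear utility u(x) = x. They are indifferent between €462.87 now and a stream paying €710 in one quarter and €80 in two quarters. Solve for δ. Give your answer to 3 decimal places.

The stream is worth 710δ + 80δ² today, so 710δ + 80δ² = 462.87.
Rearranged: 80δ² + 710δ − 462.87 = 0.
By the quadratic formula (taking the positive root), δ = (−710 + √652218.40) / 160 ≈ 0.610.

δ ≈ 0.610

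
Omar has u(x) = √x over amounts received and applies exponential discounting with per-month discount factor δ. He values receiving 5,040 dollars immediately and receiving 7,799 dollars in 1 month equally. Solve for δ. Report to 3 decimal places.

Indifference means u(5040) = δ · u(7799), so δ = u(5040)/u(7799).
With u(x) = √x: δ = √5040/√7799 = √(5040/7799) = 0.80389.

δ ≈ 0.804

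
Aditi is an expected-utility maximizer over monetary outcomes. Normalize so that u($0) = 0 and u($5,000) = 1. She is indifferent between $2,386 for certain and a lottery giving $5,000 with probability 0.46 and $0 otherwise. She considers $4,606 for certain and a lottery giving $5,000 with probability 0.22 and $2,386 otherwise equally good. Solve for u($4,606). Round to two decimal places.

The first gamble pins u($2,386): it must equal 0.46·1 + 0.54·0 = 0.46.
Then u($4,606) = 0.22·u($5,000) + 0.78·u($2,386) = 0.22·1.00 + 0.78·0.46 = 0.5788.

0.58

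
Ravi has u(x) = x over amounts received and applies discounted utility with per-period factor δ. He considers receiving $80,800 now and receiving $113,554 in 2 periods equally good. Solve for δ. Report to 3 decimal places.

δ ≈ 0.844

Equating discounted utilities: u(80800) = δ^2·u(113554) ⇒ δ^2 = u(80800)/u(113554).
With u(x) = x: δ^2 = 80800/113554 = 0.71156.
So δ = 0.71156^(1/2) ≈ 0.844.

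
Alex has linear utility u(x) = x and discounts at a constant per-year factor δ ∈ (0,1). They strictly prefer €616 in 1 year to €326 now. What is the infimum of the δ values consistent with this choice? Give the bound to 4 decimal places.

δ > 0.5292

Comparing present values: 326 < δ·616.
So δ > 326/616 = 0.52922.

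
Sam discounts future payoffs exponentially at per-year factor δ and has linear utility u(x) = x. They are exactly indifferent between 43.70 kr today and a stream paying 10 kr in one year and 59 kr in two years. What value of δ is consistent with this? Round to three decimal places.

δ ≈ 0.780

Equating present values: 43.70 = 10δ + 59δ².
That is, 59δ² + 10δ − 43.70 = 0, a quadratic in δ.
By the quadratic formula (taking the positive root), δ = (−10 + √10413.20) / 118 ≈ 0.780.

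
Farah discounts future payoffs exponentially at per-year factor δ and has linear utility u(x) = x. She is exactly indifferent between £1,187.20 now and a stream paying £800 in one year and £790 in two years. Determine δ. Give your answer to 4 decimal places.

Present value of the stream is 800·δ + 790·δ². Indifference gives 800δ + 790δ² = 1187.20.
Rearranged: 790δ² + 800δ − 1187.20 = 0.
By the quadratic formula (taking the positive root), δ = (−800 + √4391552.00) / 1580 ≈ 0.8200.

δ ≈ 0.8200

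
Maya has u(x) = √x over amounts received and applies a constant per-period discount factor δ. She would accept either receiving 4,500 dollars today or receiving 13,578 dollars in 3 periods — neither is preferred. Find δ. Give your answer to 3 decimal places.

δ ≈ 0.832

Indifference means u(4500) = δ^3 · u(13578), so δ^3 = u(4500)/u(13578).
With u(x) = √x: δ^3 = √4500/√13578 = √(4500/13578) = 0.57569.
Taking the cube root: δ = 0.57569^(1/3) ≈ 0.832.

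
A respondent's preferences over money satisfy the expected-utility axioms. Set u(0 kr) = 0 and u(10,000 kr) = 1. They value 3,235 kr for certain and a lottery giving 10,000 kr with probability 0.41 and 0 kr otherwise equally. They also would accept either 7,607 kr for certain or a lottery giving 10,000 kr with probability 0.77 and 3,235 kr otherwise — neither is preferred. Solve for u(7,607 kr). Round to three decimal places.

0.864

First, u(3,235 kr) = 0.41·u(10,000 kr) + 0.59·u(0 kr) = 0.41.
Then u(7,607 kr) = 0.77·u(10,000 kr) + 0.23·u(3,235 kr) = 0.77·1.00 + 0.23·0.41 = 0.8643.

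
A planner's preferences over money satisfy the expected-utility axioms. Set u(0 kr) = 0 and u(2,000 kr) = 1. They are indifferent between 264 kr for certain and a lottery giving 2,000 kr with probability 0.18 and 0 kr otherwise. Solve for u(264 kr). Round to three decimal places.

0.180

u(264 kr) equals the lottery's expected utility: 0.18·1 + 0.82·0 = 0.18.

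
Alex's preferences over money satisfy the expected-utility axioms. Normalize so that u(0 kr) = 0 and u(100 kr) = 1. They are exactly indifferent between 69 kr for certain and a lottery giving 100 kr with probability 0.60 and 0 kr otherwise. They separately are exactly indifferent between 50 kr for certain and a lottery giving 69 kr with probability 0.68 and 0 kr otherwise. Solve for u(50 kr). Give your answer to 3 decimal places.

0.408

From the first indifference, u(69 kr) = 0.60·u(100 kr) + 0.40·u(0 kr) = 0.60·1 + 0.40·0 = 0.60.
The second indifference gives u(50 kr) = 0.68·u(69 kr) + 0.32·u(0 kr) = 0.68·0.60 + 0.32·0.00 = 0.4080.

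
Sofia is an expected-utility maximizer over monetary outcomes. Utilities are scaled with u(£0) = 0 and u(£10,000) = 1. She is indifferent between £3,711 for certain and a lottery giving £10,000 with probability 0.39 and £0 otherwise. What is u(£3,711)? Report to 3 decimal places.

u(£3,711) equals the lottery's expected utility: 0.39·1 + 0.61·0 = 0.39.

0.390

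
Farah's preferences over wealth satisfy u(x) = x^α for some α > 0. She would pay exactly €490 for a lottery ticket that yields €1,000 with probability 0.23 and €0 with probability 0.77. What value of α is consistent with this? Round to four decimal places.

α ≈ 2.0602

The lottery's expected utility is 0.23·u(1000) + 0.77·u(0) = 0.23·1000^α (since u(0) = 0 for α > 0).
Indifference: 490^α = 0.23·1000^α, so (490/1000)^α = 0.23.
α = ln(0.23) / ln(490/1000) = -1.4696760/-0.7133499 ≈ 2.0602.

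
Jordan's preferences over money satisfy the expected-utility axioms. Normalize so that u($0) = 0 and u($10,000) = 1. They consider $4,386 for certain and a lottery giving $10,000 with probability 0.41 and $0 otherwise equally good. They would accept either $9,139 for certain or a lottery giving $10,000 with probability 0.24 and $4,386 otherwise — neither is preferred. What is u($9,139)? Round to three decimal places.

0.552

First, u($4,386) = 0.41·u($10,000) + 0.59·u($0) = 0.41.
The second indifference gives u($9,139) = 0.24·u($10,000) + 0.76·u($4,386) = 0.24·1.00 + 0.76·0.41 = 0.5516.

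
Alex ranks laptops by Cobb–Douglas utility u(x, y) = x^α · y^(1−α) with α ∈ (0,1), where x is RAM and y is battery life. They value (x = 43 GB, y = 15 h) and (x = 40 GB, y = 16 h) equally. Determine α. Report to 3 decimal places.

α ≈ 0.472

The Cobb–Douglas utilities coincide, so 43^α·15^(1−α) = 40^α·16^(1−α).
Rearrange to (43/40)^α = (16/15)^(1−α) and take logs: α·0.072321 = (1−α)·0.064539.
With A = 0.072321 and B = 0.064539: α·A = (1−α)·B, so α = B/(A+B) = 0.064539/0.136860 ≈ 0.472.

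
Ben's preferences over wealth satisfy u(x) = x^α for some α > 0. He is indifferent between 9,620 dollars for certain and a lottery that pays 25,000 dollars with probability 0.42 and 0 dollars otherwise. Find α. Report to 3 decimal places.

The lottery's expected utility is 0.42·u(25000) + 0.58·u(0) = 0.42·25000^α (since u(0) = 0 for α > 0).
Setting u(9620) equal to that: 9620^α = 0.42·25000^α ⇒ (9620/25000)^α = 0.42.
Taking logs: α·ln(9620/25000) = ln(0.42), so α = -0.867501 / -0.955032 ≈ 0.908.

α ≈ 0.908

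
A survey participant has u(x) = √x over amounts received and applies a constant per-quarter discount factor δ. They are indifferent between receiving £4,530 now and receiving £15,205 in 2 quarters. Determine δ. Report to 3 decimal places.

Equating discounted utilities: u(4530) = δ^2·u(15205) ⇒ δ^2 = u(4530)/u(15205).
Since u(x) = √x, δ^2 = √(4530/15205) = 0.54583.
Taking the square root: δ = 0.54583^(1/2) ≈ 0.739.

δ ≈ 0.739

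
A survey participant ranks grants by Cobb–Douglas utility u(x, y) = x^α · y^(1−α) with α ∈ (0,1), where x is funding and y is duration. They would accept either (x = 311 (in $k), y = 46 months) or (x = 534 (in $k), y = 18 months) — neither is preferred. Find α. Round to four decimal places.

The Cobb–Douglas utilities coincide, so 311^α·46^(1−α) = 534^α·18^(1−α).
(311/534)^α = (18/46)^(1−α); take logs: α·ln(311/534) = (1−α)·ln(18/46), i.e. α·-0.5406029 = (1−α)·-0.9382696.
So α/(1−α) = (-0.9382696)/(-0.5406029) = 1.7355985, and α = 1.7355985/2.7355985 ≈ 0.6344.

α ≈ 0.6344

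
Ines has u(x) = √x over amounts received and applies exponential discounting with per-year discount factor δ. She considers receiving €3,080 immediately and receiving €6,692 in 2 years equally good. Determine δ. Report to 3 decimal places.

The payoff in 2 years is discounted by δ^2, so u(3080) = δ^2·u(6692) and δ^2 = u(3080)/u(6692).
With u(x) = √x: δ^2 = √3080/√6692 = √(3080/6692) = 0.67842.
So δ = 0.67842^(1/2) ≈ 0.824.

δ ≈ 0.824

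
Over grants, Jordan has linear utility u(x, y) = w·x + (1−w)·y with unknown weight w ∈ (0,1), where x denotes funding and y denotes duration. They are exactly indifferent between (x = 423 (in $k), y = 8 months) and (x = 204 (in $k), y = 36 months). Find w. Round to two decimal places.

Indifference: w·423 + (1−w)·8 = w·204 + (1−w)·36.
w·(423−204) = (1−w)·(36−8), i.e. w·219 = (1−w)·28.
Hence w = 28/(219+28) = 28/247 = 0.11.

w = 0.11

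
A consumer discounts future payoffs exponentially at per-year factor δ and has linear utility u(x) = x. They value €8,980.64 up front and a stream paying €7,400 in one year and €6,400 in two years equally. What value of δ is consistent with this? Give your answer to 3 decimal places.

Equating present values: 8980.64 = 7400δ + 6400δ².
So 6400δ² + 7400δ − 8980.64 = 0.
The positive root is δ = [−7400 + √(7400² + 4·6400·8980.64)] / (2·6400) = (−7400 + 16872.000)/12800 ≈ 0.740.

δ ≈ 0.740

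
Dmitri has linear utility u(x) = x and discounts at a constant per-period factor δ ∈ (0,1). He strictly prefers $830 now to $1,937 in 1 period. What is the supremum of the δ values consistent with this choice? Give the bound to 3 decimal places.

δ < 0.428

The preference means 830 > δ·1937.
Dividing through by 1937 gives δ < 0.42850.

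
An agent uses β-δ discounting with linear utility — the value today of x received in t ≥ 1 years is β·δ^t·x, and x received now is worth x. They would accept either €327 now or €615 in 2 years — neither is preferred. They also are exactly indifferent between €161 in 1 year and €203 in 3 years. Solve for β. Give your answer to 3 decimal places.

β ≈ 0.670

Both payoffs in the second observation are in the future, so β drops out: δ^1·161 = δ^3·203 ⇒ δ^2 = 161/203 = 0.79310, so δ = 0.89056.
Substituting δ into 327 = β·δ^2·615: β = 327/(487.759) ≈ 0.670.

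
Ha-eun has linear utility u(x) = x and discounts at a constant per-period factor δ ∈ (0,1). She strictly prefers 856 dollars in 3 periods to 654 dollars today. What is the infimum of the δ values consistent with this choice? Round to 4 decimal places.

The preference means 654 < δ^3·856.
So δ^3 > 654/856 = 0.76402; taking the cube root of both positive sides preserves the inequality.
δ > (654/856)^(1/3) ≈ 0.9142.

δ > 0.9142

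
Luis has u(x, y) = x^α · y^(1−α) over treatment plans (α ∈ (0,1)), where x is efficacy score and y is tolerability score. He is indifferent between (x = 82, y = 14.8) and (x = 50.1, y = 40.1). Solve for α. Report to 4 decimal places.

α ≈ 0.6692

Set the two utilities equal: 82^α·14.8^(1−α) = 50.1^α·40.1^(1−α).
Taking logs: α·ln 82 + (1−α)·ln 14.8 = α·ln 50.1 + (1−α)·ln 40.1, i.e. α·0.4926982 = (1−α)·0.9967492.
So α/(1−α) = (0.9967492)/(0.4926982) = 2.0230421, and α = 2.0230421/3.0230421 ≈ 0.6692.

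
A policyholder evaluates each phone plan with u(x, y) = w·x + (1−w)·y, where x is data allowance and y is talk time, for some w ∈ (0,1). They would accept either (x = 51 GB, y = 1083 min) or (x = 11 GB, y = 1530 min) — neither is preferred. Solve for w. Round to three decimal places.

w = 0.918

Indifference: w·51 + (1−w)·1083 = w·11 + (1−w)·1530.
w·(51−11) = (1−w)·(1530−1083), i.e. w·40 = (1−w)·447.
Hence w = 447/(40+447) = 447/487 = 0.918.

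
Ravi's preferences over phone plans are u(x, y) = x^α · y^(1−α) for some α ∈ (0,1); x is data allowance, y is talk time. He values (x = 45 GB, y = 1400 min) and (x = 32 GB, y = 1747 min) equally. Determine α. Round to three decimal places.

α ≈ 0.394

Set the two utilities equal: 45^α·1400^(1−α) = 32^α·1747^(1−α).
(45/32)^α = (1747/1400)^(1−α); take logs: α·ln(45/32) = (1−α)·ln(1747/1400), i.e. α·0.340927 = (1−α)·0.221428.
So α/(1−α) = (0.221428)/(0.340927) = 0.649488, and α = 0.649488/1.649488 ≈ 0.394.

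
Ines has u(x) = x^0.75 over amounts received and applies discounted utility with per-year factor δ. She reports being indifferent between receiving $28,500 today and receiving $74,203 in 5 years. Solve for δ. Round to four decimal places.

δ ≈ 0.8663

The payoff in 5 years is discounted by δ^5, so u(28500) = δ^5·u(74203) and δ^5 = u(28500)/u(74203).
Since u(x) = x^0.75, δ^5 = (28500/74203)^0.75 = 0.38408^0.75 = 0.48789.
Taking the 5th root: δ = 0.48789^(1/5) ≈ 0.8663.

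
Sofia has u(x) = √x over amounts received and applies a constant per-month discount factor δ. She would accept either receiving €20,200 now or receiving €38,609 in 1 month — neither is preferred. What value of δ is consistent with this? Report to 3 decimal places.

Indifference means u(20200) = δ · u(38609), so δ = u(20200)/u(38609).
Since u(x) = √x, δ = √(20200/38609) = 0.72332.

δ ≈ 0.723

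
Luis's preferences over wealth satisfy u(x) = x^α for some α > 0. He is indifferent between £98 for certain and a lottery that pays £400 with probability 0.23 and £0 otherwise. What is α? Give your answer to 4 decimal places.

α ≈ 1.0449

Since u(0) = 0, the lottery's EU is 0.23·400^α.
Indifference: 98^α = 0.23·400^α, so (98/400)^α = 0.23.
α = ln(0.23) / ln(98/400) = -1.4696760/-1.4064971 ≈ 1.0449.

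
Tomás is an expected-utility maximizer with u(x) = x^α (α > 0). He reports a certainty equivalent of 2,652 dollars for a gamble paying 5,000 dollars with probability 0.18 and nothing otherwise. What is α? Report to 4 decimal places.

α ≈ 2.7042

EU(lottery) = 0.18·5000^α + 0.82·0 = 0.18·5000^α.
Indifference: 2652^α = 0.18·5000^α, so (2652/5000)^α = 0.18.
Take logs: α = ln 0.18 / ln(2652/5000) ≈ 2.704201.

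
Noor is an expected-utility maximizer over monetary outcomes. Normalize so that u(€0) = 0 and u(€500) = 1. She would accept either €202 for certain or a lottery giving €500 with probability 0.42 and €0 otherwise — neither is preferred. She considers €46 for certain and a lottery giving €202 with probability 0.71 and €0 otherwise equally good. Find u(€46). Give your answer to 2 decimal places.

First, u(€202) = 0.42·u(€500) + 0.58·u(€0) = 0.42.
The second indifference gives u(€46) = 0.71·u(€202) + 0.29·u(€0) = 0.71·0.42 + 0.29·0.00 = 0.2982.

0.30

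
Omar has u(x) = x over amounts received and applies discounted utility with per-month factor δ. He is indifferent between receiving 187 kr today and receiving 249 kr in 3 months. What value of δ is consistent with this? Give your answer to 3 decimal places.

δ ≈ 0.909

Equating discounted utilities: u(187) = δ^3·u(249) ⇒ δ^3 = u(187)/u(249).
With u(x) = x: δ^3 = 187/249 = 0.75100.
Hence δ = (0.75100)^(1/3) = 0.90897.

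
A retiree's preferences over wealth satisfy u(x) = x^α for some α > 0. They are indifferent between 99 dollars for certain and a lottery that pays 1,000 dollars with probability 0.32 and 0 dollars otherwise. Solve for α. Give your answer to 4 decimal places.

α ≈ 0.4927

Since u(0) = 0, the lottery's EU is 0.32·1000^α.
Indifference: 99^α = 0.32·1000^α, so (99/1000)^α = 0.32.
α = ln(0.32) / ln(99/1000) = -1.1394343/-2.3126354 ≈ 0.4927.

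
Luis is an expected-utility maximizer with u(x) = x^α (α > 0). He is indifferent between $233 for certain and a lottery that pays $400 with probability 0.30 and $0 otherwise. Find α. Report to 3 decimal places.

α ≈ 2.228

Since u(0) = 0, the lottery's EU is 0.30·400^α.
Setting u(233) equal to that: 233^α = 0.30·400^α ⇒ (233/400)^α = 0.30.
α = ln(0.30) / ln(233/400) = -1.203973/-0.540426 ≈ 2.228.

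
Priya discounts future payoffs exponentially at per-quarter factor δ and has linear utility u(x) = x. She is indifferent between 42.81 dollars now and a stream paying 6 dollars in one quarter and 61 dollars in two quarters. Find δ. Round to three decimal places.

δ ≈ 0.790

The stream is worth 6δ + 61δ² today, so 6δ + 61δ² = 42.81.
That is, 61δ² + 6δ − 42.81 = 0, a quadratic in δ.
By the quadratic formula (taking the positive root), δ = (−6 + √10481.64) / 122 ≈ 0.790.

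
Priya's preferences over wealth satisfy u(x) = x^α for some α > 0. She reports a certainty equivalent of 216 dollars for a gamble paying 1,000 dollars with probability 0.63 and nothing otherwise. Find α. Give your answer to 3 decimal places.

Since u(0) = 0, the lottery's EU is 0.63·1000^α.
Equating: 216^α = 0.63·1000^α, i.e. 0.2160^α = 0.63.
α = ln(0.63) / ln(216/1000) = -0.462035/-1.532477 ≈ 0.301.

α ≈ 0.301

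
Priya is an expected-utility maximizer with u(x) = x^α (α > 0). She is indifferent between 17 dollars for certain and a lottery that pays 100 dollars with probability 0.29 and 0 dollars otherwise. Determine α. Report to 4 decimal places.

α ≈ 0.6986

Since u(0) = 0, the lottery's EU is 0.29·100^α.
Setting u(17) equal to that: 17^α = 0.29·100^α ⇒ (17/100)^α = 0.29.
α = ln(0.29) / ln(17/100) = -1.2378744/-1.7719568 ≈ 0.6986.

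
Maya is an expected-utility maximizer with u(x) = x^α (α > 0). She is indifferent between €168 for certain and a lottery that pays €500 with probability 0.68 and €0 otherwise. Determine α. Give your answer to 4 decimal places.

Since u(0) = 0, the lottery's EU is 0.68·500^α.
Equating: 168^α = 0.68·500^α, i.e. 0.3360^α = 0.68.
α = ln(0.68) / ln(168/500) = -0.3856625/-1.0906441 ≈ 0.3536.

α ≈ 0.3536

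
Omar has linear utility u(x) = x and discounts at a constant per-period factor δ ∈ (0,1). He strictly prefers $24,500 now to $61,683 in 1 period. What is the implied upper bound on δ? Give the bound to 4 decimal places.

δ < 0.3972

Comparing present values: 24500 > δ·61683.
Dividing through by 61683 gives δ < 0.39719.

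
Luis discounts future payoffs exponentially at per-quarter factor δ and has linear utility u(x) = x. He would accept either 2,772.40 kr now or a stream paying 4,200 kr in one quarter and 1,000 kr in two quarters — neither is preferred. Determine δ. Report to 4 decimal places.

Equating present values: 2772.40 = 4200δ + 1000δ².
That is, 1000δ² + 4200δ − 2772.40 = 0, a quadratic in δ.
By the quadratic formula (taking the positive root), δ = (−4200 + √28729600.00) / 2000 ≈ 0.5800.

δ ≈ 0.5800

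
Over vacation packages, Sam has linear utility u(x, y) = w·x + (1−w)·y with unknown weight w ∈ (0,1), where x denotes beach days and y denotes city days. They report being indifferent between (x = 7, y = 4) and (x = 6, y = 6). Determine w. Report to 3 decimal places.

w = 0.667

Indifference: w·7 + (1−w)·4 = w·6 + (1−w)·6.
Collecting terms: w·1 = (1−w)·2.
Hence w = 2/(1+2) = 2/3 = 0.667.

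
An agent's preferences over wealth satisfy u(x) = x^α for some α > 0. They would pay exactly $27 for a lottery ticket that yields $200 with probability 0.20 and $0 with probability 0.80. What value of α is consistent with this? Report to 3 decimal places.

EU(lottery) = 0.20·200^α + 0.80·0 = 0.20·200^α.
Setting u(27) equal to that: 27^α = 0.20·200^α ⇒ (27/200)^α = 0.20.
Taking logs: α·ln(27/200) = ln(0.20), so α = -1.609438 / -2.002481 ≈ 0.804.

α ≈ 0.804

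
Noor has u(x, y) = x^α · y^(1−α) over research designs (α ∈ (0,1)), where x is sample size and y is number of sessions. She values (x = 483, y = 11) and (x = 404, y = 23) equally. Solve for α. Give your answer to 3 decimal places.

The Cobb–Douglas utilities coincide, so 483^α·11^(1−α) = 404^α·23^(1−α).
Rearrange to (483/404)^α = (23/11)^(1−α) and take logs: α·0.178602 = (1−α)·0.737599.
So α/(1−α) = (0.737599)/(0.178602) = 4.129847, and α = 4.129847/5.129847 ≈ 0.805.

α ≈ 0.805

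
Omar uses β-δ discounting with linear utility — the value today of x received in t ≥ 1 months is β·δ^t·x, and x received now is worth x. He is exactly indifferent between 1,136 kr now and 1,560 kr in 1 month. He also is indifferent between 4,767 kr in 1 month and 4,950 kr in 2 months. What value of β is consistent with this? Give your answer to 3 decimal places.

β ≈ 0.756

The second indifference involves only future payoffs, so β cancels: β·δ^1·4767 = β·δ^2·4950, giving δ = 4767/4950 = 0.96303.
Substituting δ into 1136 = β·δ·1560: β = 1136/(1502.327) ≈ 0.756.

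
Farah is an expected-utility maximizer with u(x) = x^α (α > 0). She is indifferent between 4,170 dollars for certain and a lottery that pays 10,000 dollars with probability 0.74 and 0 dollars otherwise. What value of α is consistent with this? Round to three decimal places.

The lottery's expected utility is 0.74·u(10000) + 0.26·u(0) = 0.74·10000^α (since u(0) = 0 for α > 0).
Setting u(4170) equal to that: 4170^α = 0.74·10000^α ⇒ (4170/10000)^α = 0.74.
α = ln(0.74) / ln(4170/10000) = -0.301105/-0.874669 ≈ 0.344.

α ≈ 0.344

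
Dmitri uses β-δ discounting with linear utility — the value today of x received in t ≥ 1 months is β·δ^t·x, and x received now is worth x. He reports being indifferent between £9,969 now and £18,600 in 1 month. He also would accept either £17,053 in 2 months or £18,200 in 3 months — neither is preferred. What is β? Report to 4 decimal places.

β ≈ 0.5720

From the later pair, β·δ^2·17053 = β·δ^3·18200; dividing through, δ = 17053/18200 = 0.93698.
The first indifference: 9969 = β·δ·18600, so β = 9969/(δ·18600) = 9969/(0.93698·18600) ≈ 0.5720.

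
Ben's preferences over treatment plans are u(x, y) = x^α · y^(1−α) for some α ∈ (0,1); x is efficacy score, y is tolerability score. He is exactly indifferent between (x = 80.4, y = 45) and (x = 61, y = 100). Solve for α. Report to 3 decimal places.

α ≈ 0.743

The Cobb–Douglas utilities coincide, so 80.4^α·45^(1−α) = 61^α·100^(1−α).
(80.4/61)^α = (100/45)^(1−α); take logs: α·ln(80.4/61) = (1−α)·ln(100/45), i.e. α·0.276140 = (1−α)·0.798508.
With A = 0.276140 and B = 0.798508: α·A = (1−α)·B, so α = B/(A+B) = 0.798508/1.074648 ≈ 0.743.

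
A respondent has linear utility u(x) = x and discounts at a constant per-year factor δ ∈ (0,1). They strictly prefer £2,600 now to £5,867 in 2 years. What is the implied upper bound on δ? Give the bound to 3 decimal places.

δ < 0.666

The preference means 2600 > δ^2·5867.
Hence δ^2 < 2600/5867 = 0.44316, and x ↦ x^(1/2) is increasing on (0,∞).
δ < (2600/5867)^(1/2) ≈ 0.666.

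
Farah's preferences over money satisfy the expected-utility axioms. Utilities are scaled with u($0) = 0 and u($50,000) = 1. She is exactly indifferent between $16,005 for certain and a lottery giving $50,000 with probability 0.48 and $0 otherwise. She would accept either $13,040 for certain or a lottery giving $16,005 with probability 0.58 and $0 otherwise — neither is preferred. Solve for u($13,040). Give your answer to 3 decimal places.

The first gamble pins u($16,005): it must equal 0.48·1 + 0.52·0 = 0.48.
Chaining: u($13,040) = 0.58·0.48 + 0.42·0.00 = 0.2784.

0.278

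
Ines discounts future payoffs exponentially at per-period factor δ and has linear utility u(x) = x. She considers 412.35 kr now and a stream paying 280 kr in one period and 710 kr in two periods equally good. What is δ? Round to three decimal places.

Equating present values: 412.35 = 280δ + 710δ².
That is, 710δ² + 280δ − 412.35 = 0, a quadratic in δ.
By the quadratic formula (taking the positive root), δ = (−280 + √1249474.00) / 1420 ≈ 0.590.

δ ≈ 0.590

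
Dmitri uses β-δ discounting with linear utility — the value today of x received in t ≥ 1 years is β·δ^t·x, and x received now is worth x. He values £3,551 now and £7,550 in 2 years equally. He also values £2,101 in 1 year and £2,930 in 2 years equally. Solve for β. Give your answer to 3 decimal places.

From the later pair, β·δ^1·2101 = β·δ^2·2930; dividing through, δ = 2101/2930 = 0.71706.
The first indifference: 3551 = β·δ^2·7550, so β = 3551/(δ^2·7550) = 3551/(0.51418·7550) ≈ 0.915.

β ≈ 0.915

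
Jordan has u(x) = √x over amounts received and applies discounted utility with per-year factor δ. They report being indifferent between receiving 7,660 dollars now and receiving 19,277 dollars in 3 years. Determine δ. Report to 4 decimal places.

δ ≈ 0.8574

The payoff in 3 years is discounted by δ^3, so u(7660) = δ^3·u(19277) and δ^3 = u(7660)/u(19277).
With u(x) = √x: δ^3 = √7660/√19277 = √(7660/19277) = 0.63037.
So δ = 0.63037^(1/3) ≈ 0.8574.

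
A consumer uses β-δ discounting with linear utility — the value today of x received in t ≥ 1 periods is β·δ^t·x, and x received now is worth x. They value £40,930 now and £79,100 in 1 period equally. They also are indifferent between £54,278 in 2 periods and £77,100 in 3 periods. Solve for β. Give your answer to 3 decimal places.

From the later pair, β·δ^2·54278 = β·δ^3·77100; dividing through, δ = 54278/77100 = 0.70399.
Substituting δ into 40930 = β·δ·79100: β = 40930/(55685.990) ≈ 0.735.

β ≈ 0.735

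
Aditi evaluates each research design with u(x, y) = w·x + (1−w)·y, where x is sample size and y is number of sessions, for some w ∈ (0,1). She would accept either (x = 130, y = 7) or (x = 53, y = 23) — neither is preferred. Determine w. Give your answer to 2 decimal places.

Equating utilities: w·130 + (1−w)·7 = w·53 + (1−w)·23.
w·(130−53) = (1−w)·(23−7), i.e. w·77 = (1−w)·16.
The marginal rate of substitution is 16/77, so w = 16/(77+16) = 0.17.

w = 0.17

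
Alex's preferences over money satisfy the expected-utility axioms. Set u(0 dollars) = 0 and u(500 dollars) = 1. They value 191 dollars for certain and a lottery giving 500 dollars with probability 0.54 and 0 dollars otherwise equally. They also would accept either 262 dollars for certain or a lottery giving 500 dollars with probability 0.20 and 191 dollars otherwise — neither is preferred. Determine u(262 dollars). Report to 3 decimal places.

From the first indifference, u(191 dollars) = 0.54·u(500 dollars) + 0.46·u(0 dollars) = 0.54·1 + 0.46·0 = 0.54.
The second indifference gives u(262 dollars) = 0.20·u(500 dollars) + 0.80·u(191 dollars) = 0.20·1.00 + 0.80·0.54 = 0.6320.

0.632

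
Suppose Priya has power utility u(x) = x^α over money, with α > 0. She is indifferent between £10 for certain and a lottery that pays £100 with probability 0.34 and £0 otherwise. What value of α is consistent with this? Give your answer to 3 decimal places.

The lottery's expected utility is 0.34·u(100) + 0.66·u(0) = 0.34·100^α (since u(0) = 0 for α > 0).
Indifference: 10^α = 0.34·100^α, so (10/100)^α = 0.34.
Taking logs: α·ln(10/100) = ln(0.34), so α = -1.078810 / -2.302585 ≈ 0.469.

α ≈ 0.469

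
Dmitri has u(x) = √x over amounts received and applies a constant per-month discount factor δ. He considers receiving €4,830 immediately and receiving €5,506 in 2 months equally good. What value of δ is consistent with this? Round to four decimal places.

Indifference means u(4830) = δ^2 · u(5506), so δ^2 = u(4830)/u(5506).
With u(x) = √x: δ^2 = √4830/√5506 = √(4830/5506) = 0.93660.
Taking the square root: δ = 0.93660^(1/2) ≈ 0.9678.

δ ≈ 0.9678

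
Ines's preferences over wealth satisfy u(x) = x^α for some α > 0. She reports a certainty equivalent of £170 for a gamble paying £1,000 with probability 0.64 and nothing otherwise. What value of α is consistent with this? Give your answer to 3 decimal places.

α ≈ 0.252

The lottery's expected utility is 0.64·u(1000) + 0.36·u(0) = 0.64·1000^α (since u(0) = 0 for α > 0).
Setting u(170) equal to that: 170^α = 0.64·1000^α ⇒ (170/1000)^α = 0.64.
Take logs: α = ln 0.64 / ln(170/1000) ≈ 0.25186.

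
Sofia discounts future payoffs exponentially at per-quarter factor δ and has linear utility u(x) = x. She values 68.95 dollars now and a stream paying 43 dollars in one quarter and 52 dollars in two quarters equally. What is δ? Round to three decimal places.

The stream is worth 43δ + 52δ² today, so 43δ + 52δ² = 68.95.
That is, 52δ² + 43δ − 68.95 = 0, a quadratic in δ.
The positive root is δ = [−43 + √(43² + 4·52·68.95)] / (2·52) = (−43 + 127.242)/104 ≈ 0.810.

δ ≈ 0.810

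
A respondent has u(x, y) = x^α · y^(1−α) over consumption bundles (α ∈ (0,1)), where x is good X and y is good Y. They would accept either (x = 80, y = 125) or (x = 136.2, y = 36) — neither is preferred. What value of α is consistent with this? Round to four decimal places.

Set the two utilities equal: 80^α·125^(1−α) = 136.2^α·36^(1−α).
Rearrange to (80/136.2)^α = (36/125)^(1−α) and take logs: α·-0.5320978 = (1−α)·-1.2447948.
So α/(1−α) = (-1.2447948)/(-0.5320978) = 2.3394098, and α = 2.3394098/3.3394098 ≈ 0.7005.

α ≈ 0.7005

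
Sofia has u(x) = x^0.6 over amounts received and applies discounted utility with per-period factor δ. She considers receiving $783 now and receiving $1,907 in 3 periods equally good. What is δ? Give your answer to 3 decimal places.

δ ≈ 0.837

Equating discounted utilities: u(783) = δ^3·u(1907) ⇒ δ^3 = u(783)/u(1907).
Since u(x) = x^0.6, δ^3 = (783/1907)^0.6 = 0.41059^0.6 = 0.58620.
Hence δ = (0.58620)^(1/3) = 0.83692.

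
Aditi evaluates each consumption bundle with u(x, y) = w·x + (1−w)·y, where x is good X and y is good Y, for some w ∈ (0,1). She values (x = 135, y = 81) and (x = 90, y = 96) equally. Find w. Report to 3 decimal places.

u(135,81) = u(90,96) means w·135 + (1−w)·81 = w·90 + (1−w)·96.
w·(135−90) = (1−w)·(96−81), i.e. w·45 = (1−w)·15.
Hence w = 15/(45+15) = 15/60 = 0.250.

w = 0.250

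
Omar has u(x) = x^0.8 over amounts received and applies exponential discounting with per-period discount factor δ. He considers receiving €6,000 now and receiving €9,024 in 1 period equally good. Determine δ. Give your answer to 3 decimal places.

Indifference means u(6000) = δ · u(9024), so δ = u(6000)/u(9024).
Since u(x) = x^0.8, δ = (6000/9024)^0.8 = 0.66489^0.8 = 0.72144.

δ ≈ 0.721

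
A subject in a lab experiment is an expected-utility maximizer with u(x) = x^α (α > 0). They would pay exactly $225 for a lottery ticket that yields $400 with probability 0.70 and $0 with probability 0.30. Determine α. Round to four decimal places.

α ≈ 0.6199

Since u(0) = 0, the lottery's EU is 0.70·400^α.
Setting u(225) equal to that: 225^α = 0.70·400^α ⇒ (225/400)^α = 0.70.
α = ln(0.70) / ln(225/400) = -0.3566749/-0.5753641 ≈ 0.6199.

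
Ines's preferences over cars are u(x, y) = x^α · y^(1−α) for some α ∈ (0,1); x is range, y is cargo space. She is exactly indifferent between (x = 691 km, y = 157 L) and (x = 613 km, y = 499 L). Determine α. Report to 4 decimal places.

Indifference: 691^α · 157^(1−α) = 613^α · 499^(1−α).
(691/613)^α = (499/157)^(1−α); take logs: α·ln(691/613) = (1−α)·ln(499/157), i.e. α·0.1197749 = (1−α)·1.1563603.
With A = 0.1197749 and B = 1.1563603: α·A = (1−α)·B, so α = B/(A+B) = 1.1563603/1.2761352 ≈ 0.9061.

α ≈ 0.9061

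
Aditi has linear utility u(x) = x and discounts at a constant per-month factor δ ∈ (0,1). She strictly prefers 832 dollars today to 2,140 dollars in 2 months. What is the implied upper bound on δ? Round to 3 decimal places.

Comparing present values: 832 > δ^2·2140.
Dividing by 2140: δ^2 < 0.38879. Both sides are positive, so the square root keeps the direction.
δ < 0.38879^(1/2) = 0.624.

δ < 0.624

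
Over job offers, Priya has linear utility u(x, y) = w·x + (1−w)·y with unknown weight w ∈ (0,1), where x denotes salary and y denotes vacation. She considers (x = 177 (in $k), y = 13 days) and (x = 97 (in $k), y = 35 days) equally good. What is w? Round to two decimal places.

w = 0.22

Equating utilities: w·177 + (1−w)·13 = w·97 + (1−w)·35.
w·(177−97) = (1−w)·(35−13), i.e. w·80 = (1−w)·22.
So w/(1−w) = 22/80 = 0.2750, giving w = 22/(80+22) = 0.22.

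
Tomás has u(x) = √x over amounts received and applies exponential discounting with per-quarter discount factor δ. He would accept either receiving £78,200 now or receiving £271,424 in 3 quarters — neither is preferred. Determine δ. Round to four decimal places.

Indifference means u(78200) = δ^3 · u(271424), so δ^3 = u(78200)/u(271424).
Since u(x) = √x, δ^3 = √(78200/271424) = 0.53676.
Hence δ = (0.53676)^(1/3) = 0.812693.

δ ≈ 0.8127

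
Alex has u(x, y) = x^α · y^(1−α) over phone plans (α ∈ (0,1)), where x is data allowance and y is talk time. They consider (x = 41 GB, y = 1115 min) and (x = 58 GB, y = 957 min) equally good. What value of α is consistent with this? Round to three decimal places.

α ≈ 0.306

Set the two utilities equal: 41^α·1115^(1−α) = 58^α·957^(1−α).
Rearrange to (41/58)^α = (957/1115)^(1−α) and take logs: α·-0.346871 = (1−α)·-0.152806.
So α/(1−α) = (-0.152806)/(-0.346871) = 0.440527, and α = 0.440527/1.440527 ≈ 0.306.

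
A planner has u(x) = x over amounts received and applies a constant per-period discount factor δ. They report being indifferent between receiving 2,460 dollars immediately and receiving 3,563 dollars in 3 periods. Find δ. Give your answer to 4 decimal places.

Equating discounted utilities: u(2460) = δ^3·u(3563) ⇒ δ^3 = u(2460)/u(3563).
With u(x) = x: δ^3 = 2460/3563 = 0.69043.
Taking the cube root: δ = 0.69043^(1/3) ≈ 0.8838.

δ ≈ 0.8838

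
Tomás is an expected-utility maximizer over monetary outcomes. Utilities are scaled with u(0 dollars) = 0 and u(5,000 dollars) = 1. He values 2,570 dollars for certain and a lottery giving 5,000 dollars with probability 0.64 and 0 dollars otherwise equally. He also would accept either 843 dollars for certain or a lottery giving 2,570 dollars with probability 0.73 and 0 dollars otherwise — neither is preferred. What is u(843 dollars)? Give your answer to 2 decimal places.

0.47

The first gamble pins u(2,570 dollars): it must equal 0.64·1 + 0.36·0 = 0.64.
Then u(843 dollars) = 0.73·u(2,570 dollars) + 0.27·u(0 dollars) = 0.73·0.64 + 0.27·0.00 = 0.4672.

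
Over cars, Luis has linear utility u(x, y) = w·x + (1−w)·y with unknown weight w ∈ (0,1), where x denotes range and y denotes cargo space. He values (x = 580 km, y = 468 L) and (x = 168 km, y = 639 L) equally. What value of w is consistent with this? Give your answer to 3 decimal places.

w = 0.293

u(580,468) = u(168,639) means w·580 + (1−w)·468 = w·168 + (1−w)·639.
Collecting terms: w·412 = (1−w)·171.
So w/(1−w) = 171/412 = 0.4150, giving w = 171/(412+171) = 0.293.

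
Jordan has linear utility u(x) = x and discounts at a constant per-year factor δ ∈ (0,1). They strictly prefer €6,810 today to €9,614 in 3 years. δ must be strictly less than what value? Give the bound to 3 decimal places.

Comparing present values: 6810 > δ^3·9614.
Dividing by 9614: δ^3 < 0.70834. Both sides are positive, so the cube root keeps the direction.
δ < (6810/9614)^(1/3) ≈ 0.891.

δ < 0.891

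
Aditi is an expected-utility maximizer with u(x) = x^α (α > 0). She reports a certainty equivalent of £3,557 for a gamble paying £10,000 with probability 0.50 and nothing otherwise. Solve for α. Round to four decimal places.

α ≈ 0.6706

The lottery's expected utility is 0.50·u(10000) + 0.50·u(0) = 0.50·10000^α (since u(0) = 0 for α > 0).
Indifference: 3557^α = 0.50·10000^α, so (3557/10000)^α = 0.50.
Take logs: α = ln 0.50 / ln(3557/10000) ≈ 0.670571.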